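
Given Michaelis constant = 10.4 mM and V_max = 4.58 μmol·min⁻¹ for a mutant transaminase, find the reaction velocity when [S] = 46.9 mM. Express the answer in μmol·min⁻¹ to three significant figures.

3.75 μmol·min⁻¹

v = Vmax·[S]/(Km + [S]) = 4.58 × 46.9 / (10.4 + 46.9)
  = 214.8 / 57.30 = 3.75 μmol·min⁻¹.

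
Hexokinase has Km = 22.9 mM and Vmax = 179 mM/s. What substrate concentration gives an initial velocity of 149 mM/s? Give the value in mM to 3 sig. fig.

Rearranging v = Vmax[S]/(Km+[S]) gives [S] = Km·v/(Vmax − v).
[S] = 22.9 × 149 / (179 − 149) = 3412/30.00 = 114 mM.

114 mM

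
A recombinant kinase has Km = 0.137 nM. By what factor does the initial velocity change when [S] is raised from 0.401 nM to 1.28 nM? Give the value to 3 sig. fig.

The fractional saturations are [S]/(Km+[S]) = 0.401/0.5380 = 0.7454 and 1.28/1.417 = 0.9033.
v₂/v₁ is just their ratio: 0.9033/0.7454 = 1.21.

1.21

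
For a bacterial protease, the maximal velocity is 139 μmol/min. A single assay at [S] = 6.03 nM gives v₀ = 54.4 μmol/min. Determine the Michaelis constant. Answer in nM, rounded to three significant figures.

9.38 nM

From v = Vmax[S]/(Km+[S]), Km = [S](Vmax − v)/v.
Km = 6.03 × (139 − 54.4) / 54.4 = 510.1/54.4 = 9.38 nM.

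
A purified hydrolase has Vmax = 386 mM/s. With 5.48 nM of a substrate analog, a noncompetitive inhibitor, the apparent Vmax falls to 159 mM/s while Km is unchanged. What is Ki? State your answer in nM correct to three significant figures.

Noncompetitive: Vmax,app = Vmax/α with α = 1 + [I]/Ki.
α = Vmax/Vmax,app = 386/159 = 2.428.
Ki = [I]/(α − 1) = 5.48/1.428 = 3.84 nM.

3.84 nM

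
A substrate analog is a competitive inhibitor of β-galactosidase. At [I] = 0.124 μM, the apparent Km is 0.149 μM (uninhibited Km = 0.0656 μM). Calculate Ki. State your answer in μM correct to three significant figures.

Competitive: Km,app = α·Km with α = 1 + [I]/Ki.
α = Km,app/Km = 0.149/0.0656 = 2.271.
Ki = [I]/(α − 1) = 0.124/1.271 = 0.0975 μM.

0.0975 μM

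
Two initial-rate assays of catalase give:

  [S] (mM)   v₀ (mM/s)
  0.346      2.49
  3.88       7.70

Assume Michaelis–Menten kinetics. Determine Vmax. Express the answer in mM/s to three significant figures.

9.68 mM/s

From v = Vmax[S]/(Km+[S]), each point gives Vmax = v(Km+[S])/[S].
Equating: 2.49(Km+0.346)/0.346 = 7.70(Km+3.88)/3.88.
7.197·Km + 2.49 = 1.985·Km + 7.70, so (7.197 − 1.985)·Km = 7.70 − 2.49.
Km = 5.210/5.212 = 1.00 mM; then Vmax = 2.49(1.00+0.346)/0.346 = 9.68 mM/s.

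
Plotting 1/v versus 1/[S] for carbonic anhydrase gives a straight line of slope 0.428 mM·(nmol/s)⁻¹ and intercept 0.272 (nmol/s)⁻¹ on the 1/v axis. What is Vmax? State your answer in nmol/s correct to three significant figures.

3.68 nmol/s

The y-intercept of a Lineweaver–Burk plot equals 1/Vmax, so Vmax = 1/0.272 = 3.68 nmol/s.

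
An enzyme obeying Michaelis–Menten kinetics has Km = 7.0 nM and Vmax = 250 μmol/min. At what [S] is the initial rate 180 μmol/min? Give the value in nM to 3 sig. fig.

18.0 nM

The required fractional saturation is v/Vmax = 180/250 = 0.7200.
Then [S]/(Km+[S]) = 0.7200 ⇒ [S] = 7.0 × 0.7200/(1 − 0.7200) = 18.0 nM.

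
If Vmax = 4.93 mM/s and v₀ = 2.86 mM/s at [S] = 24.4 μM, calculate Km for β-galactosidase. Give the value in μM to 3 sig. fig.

v/Vmax = 2.86/4.93 = 0.5801 = [S]/(Km+[S]).
So Km + [S] = [S]/0.5801 = 42.06 μM, giving Km = 42.06 − 24.4 = 17.7 μM.

17.7 μM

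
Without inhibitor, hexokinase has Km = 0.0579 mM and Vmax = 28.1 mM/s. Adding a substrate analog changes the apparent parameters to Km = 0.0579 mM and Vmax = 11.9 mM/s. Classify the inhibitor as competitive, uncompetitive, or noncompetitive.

Vmax decreases (28.1 → 11.9 mM/s) while Km is unchanged — pure noncompetitive inhibition.

noncompetitive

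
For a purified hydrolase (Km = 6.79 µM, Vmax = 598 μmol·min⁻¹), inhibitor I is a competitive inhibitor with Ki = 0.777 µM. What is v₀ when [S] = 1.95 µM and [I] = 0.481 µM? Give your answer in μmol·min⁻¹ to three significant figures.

With α = 1 + [I]/Ki = 1 + 0.481/0.777 = 1.619, the competitive rate law is v = Vmax[S] / (αKm + [S]).
v = 598×1.95 / (1.619×6.79 + 1.95) = 1166/12.94 = 90.1 μmol·min⁻¹.

90.1 μmol·min⁻¹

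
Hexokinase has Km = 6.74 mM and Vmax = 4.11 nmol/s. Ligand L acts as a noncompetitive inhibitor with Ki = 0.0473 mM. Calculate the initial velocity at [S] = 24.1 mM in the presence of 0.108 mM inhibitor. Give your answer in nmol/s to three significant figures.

0.978 nmol/s

α = 1 + [I]/Ki = 1 + 0.108/0.0473 = 3.283.
For a noncompetitive inhibitor, Vmax is reduced to Vmax/α while Km is unchanged: Km,app = 6.74 mM, Vmax,app = 1.25 nmol/s.
v = Vmax,app·[S]/(Km,app + [S]) = 1.25 × 24.1/(6.74 + 24.1) = 0.978 nmol/s.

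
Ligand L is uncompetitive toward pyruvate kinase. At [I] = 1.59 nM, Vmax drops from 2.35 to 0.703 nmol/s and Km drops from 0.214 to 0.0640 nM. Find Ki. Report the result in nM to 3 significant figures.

Uncompetitive: Vmax,app = Vmax/α (and Km,app = Km/α) with α = 1 + [I]/Ki.
α = Vmax/Vmax,app = 2.35/0.703 = 3.343.
Ki = [I]/(α − 1) = 1.59/2.343 = 0.679 nM.

0.679 nM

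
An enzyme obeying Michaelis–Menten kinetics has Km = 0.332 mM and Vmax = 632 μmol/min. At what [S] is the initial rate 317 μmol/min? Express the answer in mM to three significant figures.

Rearranging v = Vmax[S]/(Km+[S]) gives [S] = Km·v/(Vmax − v).
[S] = 0.332 × 317 / (632 − 317) = 105.2/315.0 = 0.334 mM.

0.334 mM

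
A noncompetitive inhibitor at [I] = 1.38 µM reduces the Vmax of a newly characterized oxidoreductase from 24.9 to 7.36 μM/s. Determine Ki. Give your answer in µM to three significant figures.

0.579 µM

Noncompetitive: Vmax,app = Vmax/α with α = 1 + [I]/Ki.
α = Vmax/Vmax,app = 24.9/7.36 = 3.383.
Ki = [I]/(α − 1) = 1.38/2.383 = 0.579 µM.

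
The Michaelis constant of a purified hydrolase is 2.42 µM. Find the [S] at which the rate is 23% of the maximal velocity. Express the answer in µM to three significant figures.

0.723 µM

v/Vmax = [S]/(Km+[S]) = 0.23, so [S] = Km·0.23/(1 − 0.23) = 2.42 × 0.2987.
[S] = 0.723 µM.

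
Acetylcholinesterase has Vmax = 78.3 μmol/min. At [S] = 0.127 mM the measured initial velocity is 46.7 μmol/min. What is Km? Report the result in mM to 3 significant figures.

From v = Vmax[S]/(Km+[S]), Km = [S](Vmax − v)/v.
Km = 0.127 × (78.3 − 46.7) / 46.7 = 4.013/46.7 = 0.0859 mM.

0.0859 mM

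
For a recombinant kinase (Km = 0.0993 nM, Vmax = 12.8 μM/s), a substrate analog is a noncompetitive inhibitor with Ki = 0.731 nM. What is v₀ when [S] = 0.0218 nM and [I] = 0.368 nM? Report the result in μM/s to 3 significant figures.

With α = 1 + [I]/Ki = 1 + 0.368/0.731 = 1.503, the noncompetitive rate law is v = (Vmax/α)·[S] / (Km + [S]).
v = (12.8/1.503)×0.0218 / (0.0993 + 0.0218) = 0.1856/0.1211 = 1.53 μM/s.

1.53 μM/s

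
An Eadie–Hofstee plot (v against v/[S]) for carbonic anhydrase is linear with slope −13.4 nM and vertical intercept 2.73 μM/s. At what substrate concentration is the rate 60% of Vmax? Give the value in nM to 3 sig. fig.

20.1 nM

The Eadie–Hofstee slope gives Km = 13.4 nM (slope = −Km).
v/Vmax = [S]/(Km+[S]) = 0.6 ⇒ [S] = Km·0.6/(1−0.6) = 13.4 × 1.500 = 20.1 nM.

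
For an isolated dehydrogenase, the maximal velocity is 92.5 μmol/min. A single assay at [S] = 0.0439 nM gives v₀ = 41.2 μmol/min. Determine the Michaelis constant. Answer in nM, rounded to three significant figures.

v/Vmax = 41.2/92.5 = 0.4454 = [S]/(Km+[S]).
So Km + [S] = [S]/0.4454 = 0.09856 nM, giving Km = 0.09856 − 0.0439 = 0.0547 nM.

0.0547 nM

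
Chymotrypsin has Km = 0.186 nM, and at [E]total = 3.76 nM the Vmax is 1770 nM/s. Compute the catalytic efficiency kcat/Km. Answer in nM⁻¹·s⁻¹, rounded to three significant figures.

kcat = Vmax/[E]total = 1770/3.76 = 471 s⁻¹.
kcat/Km = 471/0.186 = 2530 nM⁻¹·s⁻¹.

2530 nM⁻¹·s⁻¹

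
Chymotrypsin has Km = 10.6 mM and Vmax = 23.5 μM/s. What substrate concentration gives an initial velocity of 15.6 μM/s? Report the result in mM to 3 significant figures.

Rearranging v = Vmax[S]/(Km+[S]) gives [S] = Km·v/(Vmax − v).
[S] = 10.6 × 15.6 / (23.5 − 15.6) = 165.4/7.900 = 20.9 mM.

20.9 mM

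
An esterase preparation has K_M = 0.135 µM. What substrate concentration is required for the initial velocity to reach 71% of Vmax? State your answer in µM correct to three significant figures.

0.331 µM

v/Vmax = [S]/(Km+[S]) = 0.71, so [S] = Km·0.71/(1 − 0.71) = 0.135 × 2.448.
[S] = 0.331 µM.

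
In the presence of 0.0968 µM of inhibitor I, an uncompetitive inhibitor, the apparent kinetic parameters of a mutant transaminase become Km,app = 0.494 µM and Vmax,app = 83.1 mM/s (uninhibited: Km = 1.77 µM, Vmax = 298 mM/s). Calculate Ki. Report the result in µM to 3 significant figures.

Uncompetitive: Vmax,app = Vmax/α (and Km,app = Km/α) with α = 1 + [I]/Ki.
α = Vmax/Vmax,app = 298/83.1 = 3.586.
Ki = [I]/(α − 1) = 0.0968/2.586 = 0.0374 µM.

0.0374 µM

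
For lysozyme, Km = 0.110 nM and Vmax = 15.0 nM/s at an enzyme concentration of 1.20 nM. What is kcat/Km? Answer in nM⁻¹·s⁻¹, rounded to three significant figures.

kcat = Vmax/[E]total = 15.0/1.20 = 12.5 s⁻¹.
kcat/Km = 12.5/0.110 = 114 nM⁻¹·s⁻¹.

114 nM⁻¹·s⁻¹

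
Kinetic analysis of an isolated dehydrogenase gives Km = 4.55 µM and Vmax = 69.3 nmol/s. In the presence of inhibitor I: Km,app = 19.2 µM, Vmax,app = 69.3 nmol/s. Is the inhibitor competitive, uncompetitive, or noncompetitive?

competitive

Km increases (4.55 → 19.2 µM) while Vmax is unchanged — the hallmark of competitive inhibition.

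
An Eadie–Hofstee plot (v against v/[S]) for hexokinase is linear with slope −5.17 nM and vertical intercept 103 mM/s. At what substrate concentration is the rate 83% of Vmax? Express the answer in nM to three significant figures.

The Eadie–Hofstee slope gives Km = 5.17 nM (slope = −Km).
v/Vmax = [S]/(Km+[S]) = 0.83 ⇒ [S] = Km·0.83/(1−0.83) = 5.17 × 4.882 = 25.2 nM.

25.2 nM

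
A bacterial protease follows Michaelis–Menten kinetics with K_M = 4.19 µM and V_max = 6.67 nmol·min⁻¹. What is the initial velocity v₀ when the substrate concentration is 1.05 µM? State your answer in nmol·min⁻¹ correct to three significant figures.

1.34 nmol·min⁻¹

v = Vmax·[S]/(Km + [S]) = 6.67 × 1.05 / (4.19 + 1.05)
  = 7.004 / 5.240 = 1.34 nmol·min⁻¹.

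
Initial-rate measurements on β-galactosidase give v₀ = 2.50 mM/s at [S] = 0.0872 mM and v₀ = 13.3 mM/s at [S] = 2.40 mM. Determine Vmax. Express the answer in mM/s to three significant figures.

In reciprocal form, 1/v = (Km/Vmax)·(1/[S]) + 1/Vmax. The two points give (1/[S], 1/v) = (11.47, 0.4000) and (0.4167, 0.07519).
Slope = (0.4000 − 0.07519)/(11.47 − 0.4167) = 0.02939; intercept = 0.4000 − 0.02939×11.47 = 0.06294.
Vmax = 1/intercept = 15.9 mM/s; Km = slope × Vmax = 0.02939 × 15.9 = 0.467 mM.

15.9 mM/s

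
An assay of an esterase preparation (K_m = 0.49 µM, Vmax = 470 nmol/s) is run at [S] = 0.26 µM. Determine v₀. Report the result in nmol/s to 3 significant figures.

v = Vmax·[S]/(Km + [S]) = 470 × 0.26 / (0.49 + 0.26)
  = 122.2 / 0.7500 = 163 nmol/s.

163 nmol/s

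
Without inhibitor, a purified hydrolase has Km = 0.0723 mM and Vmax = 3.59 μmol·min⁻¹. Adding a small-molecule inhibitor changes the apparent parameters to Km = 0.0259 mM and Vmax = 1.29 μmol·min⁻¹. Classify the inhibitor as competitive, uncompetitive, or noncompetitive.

uncompetitive

Both Km and Vmax decrease by the same factor (~2.79-fold) — characteristic of uncompetitive inhibition.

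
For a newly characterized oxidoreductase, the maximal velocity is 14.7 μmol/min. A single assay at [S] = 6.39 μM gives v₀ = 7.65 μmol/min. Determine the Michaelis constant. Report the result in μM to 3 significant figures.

5.89 μM

v/Vmax = 7.65/14.7 = 0.5204 = [S]/(Km+[S]).
So Km + [S] = [S]/0.5204 = 12.28 μM, giving Km = 12.28 − 6.39 = 5.89 μM.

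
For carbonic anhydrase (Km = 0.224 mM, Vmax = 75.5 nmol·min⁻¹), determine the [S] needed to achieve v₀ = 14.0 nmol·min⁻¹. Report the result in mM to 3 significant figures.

0.0510 mM

The required fractional saturation is v/Vmax = 14.0/75.5 = 0.1854.
Then [S]/(Km+[S]) = 0.1854 ⇒ [S] = 0.224 × 0.1854/(1 − 0.1854) = 0.0510 mM.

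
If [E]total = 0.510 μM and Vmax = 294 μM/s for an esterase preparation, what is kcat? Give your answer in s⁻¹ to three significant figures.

576 s⁻¹

kcat = Vmax/[E]total = 294 μM/s / 0.510 μM = 576 s⁻¹.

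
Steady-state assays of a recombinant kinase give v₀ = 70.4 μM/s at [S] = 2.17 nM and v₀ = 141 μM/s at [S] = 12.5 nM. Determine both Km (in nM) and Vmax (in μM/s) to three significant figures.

Km = 3.34 nM; Vmax = 179 μM/s

In reciprocal form, 1/v = (Km/Vmax)·(1/[S]) + 1/Vmax. The two points give (1/[S], 1/v) = (0.4608, 0.01420) and (0.08000, 0.007092).
Slope = (0.01420 − 0.007092)/(0.4608 − 0.08000) = 0.01868; intercept = 0.01420 − 0.01868×0.4608 = 0.005598.
Vmax = 1/intercept = 179 μM/s; Km = slope × Vmax = 0.01868 × 179 = 3.34 nM.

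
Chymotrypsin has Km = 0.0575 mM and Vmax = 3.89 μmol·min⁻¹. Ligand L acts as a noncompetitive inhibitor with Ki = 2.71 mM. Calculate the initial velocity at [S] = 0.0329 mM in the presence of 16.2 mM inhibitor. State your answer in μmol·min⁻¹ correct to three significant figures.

0.203 μmol·min⁻¹

α = 1 + [I]/Ki = 1 + 16.2/2.71 = 6.978.
For a noncompetitive inhibitor, Vmax is reduced to Vmax/α while Km is unchanged: Km,app = 0.0575 mM, Vmax,app = 0.557 μmol·min⁻¹.
v = Vmax,app·[S]/(Km,app + [S]) = 0.557 × 0.0329/(0.0575 + 0.0329) = 0.203 μmol·min⁻¹.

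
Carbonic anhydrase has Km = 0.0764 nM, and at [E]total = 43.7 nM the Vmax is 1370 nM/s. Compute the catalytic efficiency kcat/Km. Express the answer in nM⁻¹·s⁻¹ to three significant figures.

410 nM⁻¹·s⁻¹

kcat = Vmax/[E]total = 1370/43.7 = 31.4 s⁻¹.
kcat/Km = 31.4/0.0764 = 410 nM⁻¹·s⁻¹.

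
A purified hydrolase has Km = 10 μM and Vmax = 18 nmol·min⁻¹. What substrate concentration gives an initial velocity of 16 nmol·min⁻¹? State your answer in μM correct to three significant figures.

80.0 μM

Rearranging v = Vmax[S]/(Km+[S]) gives [S] = Km·v/(Vmax − v).
[S] = 10 × 16 / (18 − 16) = 160.0/2.000 = 80.0 μM.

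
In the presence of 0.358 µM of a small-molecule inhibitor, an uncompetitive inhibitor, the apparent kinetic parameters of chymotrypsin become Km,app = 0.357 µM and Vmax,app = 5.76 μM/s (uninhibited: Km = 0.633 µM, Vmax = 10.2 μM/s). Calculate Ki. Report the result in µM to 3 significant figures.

0.464 µM

Uncompetitive: Vmax,app = Vmax/α (and Km,app = Km/α) with α = 1 + [I]/Ki.
α = Vmax/Vmax,app = 10.2/5.76 = 1.771.
Since α = 1 + [I]/Ki, [I]/Ki = 1.771 − 1 = 0.7708 and Ki = 0.358/0.7708 = 0.464 µM.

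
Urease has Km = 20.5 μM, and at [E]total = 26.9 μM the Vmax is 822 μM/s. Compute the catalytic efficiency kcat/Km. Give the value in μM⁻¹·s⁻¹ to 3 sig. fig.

kcat = Vmax/[E]total = 822/26.9 = 30.6 s⁻¹.
kcat/Km = 30.6/20.5 = 1.49 μM⁻¹·s⁻¹.

1.49 μM⁻¹·s⁻¹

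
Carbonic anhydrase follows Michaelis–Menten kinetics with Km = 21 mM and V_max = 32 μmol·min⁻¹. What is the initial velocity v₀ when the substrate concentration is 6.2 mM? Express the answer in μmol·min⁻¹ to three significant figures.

v = Vmax·[S]/(Km + [S]) = 32 × 6.2 / (21 + 6.2)
  = 198.4 / 27.20 = 7.29 μmol·min⁻¹.

7.29 μmol·min⁻¹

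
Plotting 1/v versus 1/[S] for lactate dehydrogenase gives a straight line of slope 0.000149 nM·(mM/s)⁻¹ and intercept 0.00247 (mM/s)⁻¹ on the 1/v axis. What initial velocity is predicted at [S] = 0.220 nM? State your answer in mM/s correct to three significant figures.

318 mM/s

The y-intercept is 1/Vmax, so Vmax = 1/0.00247 = 405 mM/s.
The slope is Km/Vmax, so Km = 0.000149 × 405 = 0.0603 nM.
Then v = 405 × 0.220/(0.0603 + 0.220) = 318 mM/s.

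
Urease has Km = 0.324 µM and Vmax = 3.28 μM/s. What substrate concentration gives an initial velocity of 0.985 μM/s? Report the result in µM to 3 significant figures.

0.139 µM

Rearranging v = Vmax[S]/(Km+[S]) gives [S] = Km·v/(Vmax − v).
[S] = 0.324 × 0.985 / (3.28 − 0.985) = 0.3191/2.295 = 0.139 µM.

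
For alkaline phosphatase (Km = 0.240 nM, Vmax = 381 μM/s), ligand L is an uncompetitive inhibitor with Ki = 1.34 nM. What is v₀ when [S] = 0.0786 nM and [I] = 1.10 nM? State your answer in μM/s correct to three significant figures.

78.2 μM/s

With α = 1 + [I]/Ki = 1 + 1.10/1.34 = 1.821, the uncompetitive rate law is v = (Vmax/α)·[S] / (Km/α + [S]).
v = (381/1.821)×0.0786 / (0.240/1.821 + 0.0786) = 16.45/0.2104 = 78.2 μM/s.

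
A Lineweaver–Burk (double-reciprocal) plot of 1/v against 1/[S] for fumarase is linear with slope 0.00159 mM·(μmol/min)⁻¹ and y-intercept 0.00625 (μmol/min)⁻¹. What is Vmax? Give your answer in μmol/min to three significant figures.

160 μmol/min

The y-intercept of a Lineweaver–Burk plot equals 1/Vmax, so Vmax = 1/0.00625 = 160 μmol/min.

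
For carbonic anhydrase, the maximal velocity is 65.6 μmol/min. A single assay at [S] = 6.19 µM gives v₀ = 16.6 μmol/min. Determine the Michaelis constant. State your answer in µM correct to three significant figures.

18.3 µM

v/Vmax = 16.6/65.6 = 0.2530 = [S]/(Km+[S]).
So Km + [S] = [S]/0.2530 = 24.46 µM, giving Km = 24.46 − 6.19 = 18.3 µM.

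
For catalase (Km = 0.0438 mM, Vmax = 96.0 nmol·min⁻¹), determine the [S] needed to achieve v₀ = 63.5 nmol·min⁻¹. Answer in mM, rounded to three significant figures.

Rearranging v = Vmax[S]/(Km+[S]) gives [S] = Km·v/(Vmax − v).
[S] = 0.0438 × 63.5 / (96.0 − 63.5) = 2.781/32.50 = 0.0856 mM.

0.0856 mM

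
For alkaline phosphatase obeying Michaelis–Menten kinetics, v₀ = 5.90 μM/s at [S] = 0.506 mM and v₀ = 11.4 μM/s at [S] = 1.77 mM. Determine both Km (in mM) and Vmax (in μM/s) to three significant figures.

Km = 1.05 mM; Vmax = 18.2 μM/s

From v = Vmax[S]/(Km+[S]), each point gives Vmax = v(Km+[S])/[S].
Equating: 5.90(Km+0.506)/0.506 = 11.4(Km+1.77)/1.77.
11.66·Km + 5.90 = 6.441·Km + 11.4, so (11.66 − 6.441)·Km = 11.4 − 5.90.
Km = 5.500/5.219 = 1.05 mM; then Vmax = 5.90(1.05+0.506)/0.506 = 18.2 μM/s.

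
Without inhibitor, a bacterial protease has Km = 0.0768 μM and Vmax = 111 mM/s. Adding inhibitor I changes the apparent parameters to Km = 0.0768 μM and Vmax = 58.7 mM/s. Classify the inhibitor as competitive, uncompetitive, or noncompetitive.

Vmax decreases (111 → 58.7 mM/s) while Km is unchanged — pure noncompetitive inhibition.

noncompetitive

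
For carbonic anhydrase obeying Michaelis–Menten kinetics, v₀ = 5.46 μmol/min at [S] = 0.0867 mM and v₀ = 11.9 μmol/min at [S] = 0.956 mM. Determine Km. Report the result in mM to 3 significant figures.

0.127 mM

From v = Vmax[S]/(Km+[S]), each point gives Vmax = v(Km+[S])/[S].
Equating: 5.46(Km+0.0867)/0.0867 = 11.9(Km+0.956)/0.956.
62.98·Km + 5.46 = 12.45·Km + 11.9, so (62.98 − 12.45)·Km = 11.9 − 5.46.
Km = 6.440/50.53 = 0.127 mM; then Vmax = 5.46(0.127+0.0867)/0.0867 = 13.5 μmol/min.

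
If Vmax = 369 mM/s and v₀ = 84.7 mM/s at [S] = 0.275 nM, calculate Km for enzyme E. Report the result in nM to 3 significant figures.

From v = Vmax[S]/(Km+[S]), Km = [S](Vmax − v)/v.
Km = 0.275 × (369 − 84.7) / 84.7 = 78.18/84.7 = 0.923 nM.

0.923 nM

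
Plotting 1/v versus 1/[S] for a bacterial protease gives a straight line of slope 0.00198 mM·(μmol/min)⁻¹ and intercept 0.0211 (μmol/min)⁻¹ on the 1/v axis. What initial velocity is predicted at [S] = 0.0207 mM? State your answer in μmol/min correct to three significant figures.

The y-intercept is 1/Vmax, so Vmax = 1/0.0211 = 47.4 μmol/min.
The slope is Km/Vmax, so Km = 0.00198 × 47.4 = 0.0938 mM.
Then v = 47.4 × 0.0207/(0.0938 + 0.0207) = 8.57 μmol/min.

8.57 μmol/min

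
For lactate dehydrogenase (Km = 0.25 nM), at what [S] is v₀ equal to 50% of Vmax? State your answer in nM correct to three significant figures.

0.250 nM

v/Vmax = [S]/(Km+[S]) = 0.5, so [S] = Km·0.5/(1 − 0.5) = 0.25 × 1.000.
[S] = 0.250 nM.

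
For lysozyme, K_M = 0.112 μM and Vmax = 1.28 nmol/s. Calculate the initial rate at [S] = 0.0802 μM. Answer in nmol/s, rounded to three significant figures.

[S]/(Km+[S]) = 0.0802/0.1922 = 0.4173, the fractional saturation.
v = 0.4173 × Vmax = 0.4173 × 1.28 = 0.534 nmol/s.

0.534 nmol/s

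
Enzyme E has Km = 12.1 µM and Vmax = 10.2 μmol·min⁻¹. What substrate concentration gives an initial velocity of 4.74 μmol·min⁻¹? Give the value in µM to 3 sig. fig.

Rearranging v = Vmax[S]/(Km+[S]) gives [S] = Km·v/(Vmax − v).
[S] = 12.1 × 4.74 / (10.2 − 4.74) = 57.35/5.460 = 10.5 µM.

10.5 µM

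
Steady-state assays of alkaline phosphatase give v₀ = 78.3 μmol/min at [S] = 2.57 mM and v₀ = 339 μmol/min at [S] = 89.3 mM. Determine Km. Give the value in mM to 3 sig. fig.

9.77 mM

From v = Vmax[S]/(Km+[S]), each point gives Vmax = v(Km+[S])/[S].
Equating: 78.3(Km+2.57)/2.57 = 339(Km+89.3)/89.3.
30.47·Km + 78.3 = 3.796·Km + 339, so (30.47 − 3.796)·Km = 339 − 78.3.
Km = 260.7/26.67 = 9.77 mM; then Vmax = 78.3(9.77+2.57)/2.57 = 376 μmol/min.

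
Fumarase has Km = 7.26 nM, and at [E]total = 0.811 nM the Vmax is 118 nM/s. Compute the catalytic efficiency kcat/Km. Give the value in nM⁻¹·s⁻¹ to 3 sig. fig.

20.0 nM⁻¹·s⁻¹

kcat = Vmax/[E]total = 118/0.811 = 145 s⁻¹.
kcat/Km = 145/7.26 = 20.0 nM⁻¹·s⁻¹.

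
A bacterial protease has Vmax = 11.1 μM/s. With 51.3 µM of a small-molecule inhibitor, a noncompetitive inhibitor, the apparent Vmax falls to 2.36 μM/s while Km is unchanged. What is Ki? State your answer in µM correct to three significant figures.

Noncompetitive: Vmax,app = Vmax/α with α = 1 + [I]/Ki.
α = Vmax/Vmax,app = 11.1/2.36 = 4.703.
Since α = 1 + [I]/Ki, [I]/Ki = 4.703 − 1 = 3.703 and Ki = 51.3/3.703 = 13.9 µM.

13.9 µM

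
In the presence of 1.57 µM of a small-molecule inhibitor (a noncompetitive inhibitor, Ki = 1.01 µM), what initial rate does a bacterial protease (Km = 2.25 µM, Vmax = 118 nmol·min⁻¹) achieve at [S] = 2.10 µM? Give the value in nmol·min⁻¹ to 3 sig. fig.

22.3 nmol·min⁻¹

With α = 1 + [I]/Ki = 1 + 1.57/1.01 = 2.554, the noncompetitive rate law is v = (Vmax/α)·[S] / (Km + [S]).
v = (118/2.554)×2.10 / (2.25 + 2.10) = 97.01/4.350 = 22.3 nmol·min⁻¹.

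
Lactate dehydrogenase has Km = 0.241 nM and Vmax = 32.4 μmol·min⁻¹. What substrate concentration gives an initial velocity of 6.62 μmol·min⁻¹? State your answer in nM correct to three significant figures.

0.0619 nM

Rearranging v = Vmax[S]/(Km+[S]) gives [S] = Km·v/(Vmax − v).
[S] = 0.241 × 6.62 / (32.4 − 6.62) = 1.595/25.78 = 0.0619 nM.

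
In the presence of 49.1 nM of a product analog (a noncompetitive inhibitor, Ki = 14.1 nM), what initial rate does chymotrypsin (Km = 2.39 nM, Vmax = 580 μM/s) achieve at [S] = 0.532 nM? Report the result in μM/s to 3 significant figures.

23.6 μM/s

α = 1 + [I]/Ki = 1 + 49.1/14.1 = 4.482.
For a noncompetitive inhibitor, Vmax is reduced to Vmax/α while Km is unchanged: Km,app = 2.39 nM, Vmax,app = 129 μM/s.
v = Vmax,app·[S]/(Km,app + [S]) = 129 × 0.532/(2.39 + 0.532) = 23.6 μM/s.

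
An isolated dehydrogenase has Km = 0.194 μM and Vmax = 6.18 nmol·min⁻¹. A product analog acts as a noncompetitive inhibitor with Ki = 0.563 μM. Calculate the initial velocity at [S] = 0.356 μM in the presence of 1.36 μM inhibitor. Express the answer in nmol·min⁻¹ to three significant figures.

1.17 nmol·min⁻¹

α = 1 + [I]/Ki = 1 + 1.36/0.563 = 3.416.
For a noncompetitive inhibitor, Vmax is reduced to Vmax/α while Km is unchanged: Km,app = 0.194 μM, Vmax,app = 1.81 nmol·min⁻¹.
v = Vmax,app·[S]/(Km,app + [S]) = 1.81 × 0.356/(0.194 + 0.356) = 1.17 nmol·min⁻¹.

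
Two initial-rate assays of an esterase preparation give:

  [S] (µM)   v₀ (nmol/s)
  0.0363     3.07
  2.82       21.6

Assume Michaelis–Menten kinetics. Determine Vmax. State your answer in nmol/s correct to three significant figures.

23.4 nmol/s

From v = Vmax[S]/(Km+[S]), each point gives Vmax = v(Km+[S])/[S].
Equating: 3.07(Km+0.0363)/0.0363 = 21.6(Km+2.82)/2.82.
84.57·Km + 3.07 = 7.660·Km + 21.6, so (84.57 − 7.660)·Km = 21.6 − 3.07.
Km = 18.53/76.91 = 0.241 µM; then Vmax = 3.07(0.241+0.0363)/0.0363 = 23.4 nmol/s.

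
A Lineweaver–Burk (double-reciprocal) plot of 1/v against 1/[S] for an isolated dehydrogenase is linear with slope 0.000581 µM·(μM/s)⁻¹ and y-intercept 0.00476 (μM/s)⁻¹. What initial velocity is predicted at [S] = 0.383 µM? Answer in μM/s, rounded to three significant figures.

159 μM/s

The y-intercept is 1/Vmax, so Vmax = 1/0.00476 = 210 μM/s.
The slope is Km/Vmax, so Km = 0.000581 × 210 = 0.122 µM.
Then v = 210 × 0.383/(0.122 + 0.383) = 159 μM/s.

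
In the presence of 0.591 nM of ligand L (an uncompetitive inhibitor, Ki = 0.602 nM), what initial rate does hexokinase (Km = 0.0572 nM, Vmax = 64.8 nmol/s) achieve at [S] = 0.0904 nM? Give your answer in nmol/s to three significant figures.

24.8 nmol/s

α = 1 + [I]/Ki = 1 + 0.591/0.602 = 1.982.
For an uncompetitive inhibitor, both parameters are divided by α, giving Vmax/α and Km/α: Km,app = 0.0289 nM, Vmax,app = 32.7 nmol/s.
v = Vmax,app·[S]/(Km,app + [S]) = 32.7 × 0.0904/(0.0289 + 0.0904) = 24.8 nmol/s.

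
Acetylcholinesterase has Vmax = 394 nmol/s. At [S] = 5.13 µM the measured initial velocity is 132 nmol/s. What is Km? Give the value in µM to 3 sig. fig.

10.2 µM

From v = Vmax[S]/(Km+[S]), Km = [S](Vmax − v)/v.
Km = 5.13 × (394 − 132) / 132 = 1344/132 = 10.2 µM.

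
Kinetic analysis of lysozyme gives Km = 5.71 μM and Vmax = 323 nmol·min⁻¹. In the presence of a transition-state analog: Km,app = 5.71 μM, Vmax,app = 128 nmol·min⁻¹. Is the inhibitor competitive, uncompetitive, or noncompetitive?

Vmax decreases (323 → 128 nmol·min⁻¹) while Km is unchanged — pure noncompetitive inhibition.

noncompetitive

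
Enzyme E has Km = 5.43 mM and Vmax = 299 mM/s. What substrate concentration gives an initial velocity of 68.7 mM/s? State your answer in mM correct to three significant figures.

1.62 mM

The required fractional saturation is v/Vmax = 68.7/299 = 0.2298.
Then [S]/(Km+[S]) = 0.2298 ⇒ [S] = 5.43 × 0.2298/(1 − 0.2298) = 1.62 mM.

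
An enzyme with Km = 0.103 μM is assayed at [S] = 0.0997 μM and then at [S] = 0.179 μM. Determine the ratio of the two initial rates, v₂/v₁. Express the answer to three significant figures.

Since Vmax cancels, v₂/v₁ = [S]₂(Km+[S]₁) / [S]₁(Km+[S]₂).
= 0.179×(0.103+0.0997) / (0.0997×(0.103+0.179)) = 0.03628/0.02812 = 1.29.

1.29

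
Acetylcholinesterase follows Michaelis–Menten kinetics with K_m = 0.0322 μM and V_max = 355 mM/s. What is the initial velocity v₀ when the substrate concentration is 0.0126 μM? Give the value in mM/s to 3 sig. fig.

v = Vmax·[S]/(Km + [S]) = 355 × 0.0126 / (0.0322 + 0.0126)
  = 4.473 / 0.04480 = 99.8 mM/s.

99.8 mM/s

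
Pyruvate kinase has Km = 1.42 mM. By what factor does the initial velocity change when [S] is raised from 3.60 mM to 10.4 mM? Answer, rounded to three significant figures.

1.23

Since Vmax cancels, v₂/v₁ = [S]₂(Km+[S]₁) / [S]₁(Km+[S]₂).
= 10.4×(1.42+3.60) / (3.60×(1.42+10.4)) = 52.21/42.55 = 1.23.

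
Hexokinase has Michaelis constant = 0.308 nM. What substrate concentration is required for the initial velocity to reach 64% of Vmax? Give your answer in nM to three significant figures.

0.548 nM

v/Vmax = [S]/(Km+[S]) = 0.64, so [S] = Km·0.64/(1 − 0.64) = 0.308 × 1.778.
[S] = 0.548 nM.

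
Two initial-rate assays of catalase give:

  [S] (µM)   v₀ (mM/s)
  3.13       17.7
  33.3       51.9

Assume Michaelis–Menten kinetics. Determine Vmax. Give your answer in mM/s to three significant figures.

In reciprocal form, 1/v = (Km/Vmax)·(1/[S]) + 1/Vmax. The two points give (1/[S], 1/v) = (0.3195, 0.05650) and (0.03003, 0.01927).
Slope = (0.05650 − 0.01927)/(0.3195 − 0.03003) = 0.1286; intercept = 0.05650 − 0.1286×0.3195 = 0.01541.
Vmax = 1/intercept = 64.9 mM/s; Km = slope × Vmax = 0.1286 × 64.9 = 8.35 µM.

64.9 mM/s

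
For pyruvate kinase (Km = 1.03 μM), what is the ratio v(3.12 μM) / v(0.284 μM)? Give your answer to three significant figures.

Since Vmax cancels, v₂/v₁ = [S]₂(Km+[S]₁) / [S]₁(Km+[S]₂).
= 3.12×(1.03+0.284) / (0.284×(1.03+3.12)) = 4.100/1.179 = 3.48.

3.48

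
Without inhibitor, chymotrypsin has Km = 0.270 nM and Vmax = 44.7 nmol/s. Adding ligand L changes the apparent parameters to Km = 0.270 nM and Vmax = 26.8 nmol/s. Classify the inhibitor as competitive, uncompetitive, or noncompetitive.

Vmax decreases (44.7 → 26.8 nmol/s) while Km is unchanged — pure noncompetitive inhibition.

noncompetitive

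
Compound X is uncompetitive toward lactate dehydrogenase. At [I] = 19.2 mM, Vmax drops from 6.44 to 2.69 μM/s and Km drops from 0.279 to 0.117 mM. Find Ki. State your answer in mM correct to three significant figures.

13.8 mM

Uncompetitive: Vmax,app = Vmax/α (and Km,app = Km/α) with α = 1 + [I]/Ki.
α = Vmax/Vmax,app = 6.44/2.69 = 2.394.
Ki = [I]/(α − 1) = 19.2/1.394 = 13.8 mM.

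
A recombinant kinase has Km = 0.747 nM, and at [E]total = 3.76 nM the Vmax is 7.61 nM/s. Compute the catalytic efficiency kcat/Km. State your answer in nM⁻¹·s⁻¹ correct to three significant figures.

kcat = Vmax/[E]total = 7.61/3.76 = 2.02 s⁻¹.
kcat/Km = 2.02/0.747 = 2.71 nM⁻¹·s⁻¹.

2.71 nM⁻¹·s⁻¹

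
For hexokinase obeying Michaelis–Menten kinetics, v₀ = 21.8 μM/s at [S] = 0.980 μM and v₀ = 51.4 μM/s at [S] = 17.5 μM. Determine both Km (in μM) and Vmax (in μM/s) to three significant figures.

Km = 1.53 μM; Vmax = 55.9 μM/s

From v = Vmax[S]/(Km+[S]), each point gives Vmax = v(Km+[S])/[S].
Equating: 21.8(Km+0.980)/0.980 = 51.4(Km+17.5)/17.5.
22.24·Km + 21.8 = 2.937·Km + 51.4, so (22.24 − 2.937)·Km = 51.4 − 21.8.
Km = 29.60/19.31 = 1.53 μM; then Vmax = 21.8(1.53+0.980)/0.980 = 55.9 μM/s.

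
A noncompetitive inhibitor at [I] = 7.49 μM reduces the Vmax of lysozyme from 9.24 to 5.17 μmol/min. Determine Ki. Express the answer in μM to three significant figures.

9.51 μM

Noncompetitive: Vmax,app = Vmax/α with α = 1 + [I]/Ki.
α = Vmax/Vmax,app = 9.24/5.17 = 1.787.
Ki = [I]/(α − 1) = 7.49/0.7872 = 9.51 μM.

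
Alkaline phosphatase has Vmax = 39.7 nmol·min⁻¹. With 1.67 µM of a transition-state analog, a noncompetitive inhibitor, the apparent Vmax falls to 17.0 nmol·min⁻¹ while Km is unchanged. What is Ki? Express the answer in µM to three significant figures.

1.25 µM

Noncompetitive: Vmax,app = Vmax/α with α = 1 + [I]/Ki.
α = Vmax/Vmax,app = 39.7/17.0 = 2.335.
Since α = 1 + [I]/Ki, [I]/Ki = 2.335 − 1 = 1.335 and Ki = 1.67/1.335 = 1.25 µM.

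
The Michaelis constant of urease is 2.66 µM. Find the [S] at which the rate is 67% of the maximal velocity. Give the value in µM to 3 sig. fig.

v/Vmax = [S]/(Km+[S]) = 0.67, so [S] = Km·0.67/(1 − 0.67) = 2.66 × 2.030.
[S] = 5.40 µM.

5.40 µM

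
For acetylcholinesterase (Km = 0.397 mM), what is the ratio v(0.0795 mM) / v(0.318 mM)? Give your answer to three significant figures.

Since Vmax cancels, v₂/v₁ = [S]₂(Km+[S]₁) / [S]₁(Km+[S]₂).
= 0.0795×(0.397+0.318) / (0.318×(0.397+0.0795)) = 0.05684/0.1515 = 0.375.

0.375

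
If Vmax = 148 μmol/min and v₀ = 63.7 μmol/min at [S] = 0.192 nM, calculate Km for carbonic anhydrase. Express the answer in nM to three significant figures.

v/Vmax = 63.7/148 = 0.4304 = [S]/(Km+[S]).
So Km + [S] = [S]/0.4304 = 0.4461 nM, giving Km = 0.4461 − 0.192 = 0.254 nM.

0.254 nM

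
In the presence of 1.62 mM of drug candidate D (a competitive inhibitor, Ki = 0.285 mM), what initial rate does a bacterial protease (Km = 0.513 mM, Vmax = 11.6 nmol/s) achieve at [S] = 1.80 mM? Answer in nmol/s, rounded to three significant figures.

3.99 nmol/s

With α = 1 + [I]/Ki = 1 + 1.62/0.285 = 6.684, the competitive rate law is v = Vmax[S] / (αKm + [S]).
v = 11.6×1.80 / (6.684×0.513 + 1.80) = 20.88/5.229 = 3.99 nmol/s.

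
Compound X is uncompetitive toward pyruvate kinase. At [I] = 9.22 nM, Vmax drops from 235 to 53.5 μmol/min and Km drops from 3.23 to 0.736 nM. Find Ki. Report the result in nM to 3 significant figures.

2.72 nM

Uncompetitive: Vmax,app = Vmax/α (and Km,app = Km/α) with α = 1 + [I]/Ki.
α = Vmax/Vmax,app = 235/53.5 = 4.393.
Since α = 1 + [I]/Ki, [I]/Ki = 4.393 − 1 = 3.393 and Ki = 9.22/3.393 = 2.72 nM.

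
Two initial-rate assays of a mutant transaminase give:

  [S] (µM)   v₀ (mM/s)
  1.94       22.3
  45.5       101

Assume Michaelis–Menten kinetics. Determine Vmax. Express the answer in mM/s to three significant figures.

120 mM/s

From v = Vmax[S]/(Km+[S]), each point gives Vmax = v(Km+[S])/[S].
Equating: 22.3(Km+1.94)/1.94 = 101(Km+45.5)/45.5.
11.49·Km + 22.3 = 2.220·Km + 101, so (11.49 − 2.220)·Km = 101 − 22.3.
Km = 78.70/9.275 = 8.49 µM; then Vmax = 22.3(8.49+1.94)/1.94 = 120 mM/s.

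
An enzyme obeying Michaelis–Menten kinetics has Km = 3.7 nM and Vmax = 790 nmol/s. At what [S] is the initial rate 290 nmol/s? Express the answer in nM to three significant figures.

The required fractional saturation is v/Vmax = 290/790 = 0.3671.
Then [S]/(Km+[S]) = 0.3671 ⇒ [S] = 3.7 × 0.3671/(1 − 0.3671) = 2.15 nM.

2.15 nM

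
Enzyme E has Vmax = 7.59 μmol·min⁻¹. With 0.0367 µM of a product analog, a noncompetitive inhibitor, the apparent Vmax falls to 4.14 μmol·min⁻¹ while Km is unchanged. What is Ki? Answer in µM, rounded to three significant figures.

Noncompetitive: Vmax,app = Vmax/α with α = 1 + [I]/Ki.
α = Vmax/Vmax,app = 7.59/4.14 = 1.833.
Ki = [I]/(α − 1) = 0.0367/0.8333 = 0.0440 µM.

0.0440 µM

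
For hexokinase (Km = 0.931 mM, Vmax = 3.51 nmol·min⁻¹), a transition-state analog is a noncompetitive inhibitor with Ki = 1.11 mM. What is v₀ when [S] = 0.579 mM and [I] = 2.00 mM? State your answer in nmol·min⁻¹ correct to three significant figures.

0.480 nmol·min⁻¹

With α = 1 + [I]/Ki = 1 + 2.00/1.11 = 2.802, the noncompetitive rate law is v = (Vmax/α)·[S] / (Km + [S]).
v = (3.51/2.802)×0.579 / (0.931 + 0.579) = 0.7254/1.510 = 0.480 nmol·min⁻¹.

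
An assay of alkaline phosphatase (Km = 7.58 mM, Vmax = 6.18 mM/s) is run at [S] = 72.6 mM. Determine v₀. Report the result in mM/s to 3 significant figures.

5.60 mM/s

[S]/(Km+[S]) = 72.6/80.18 = 0.9055, the fractional saturation.
v = 0.9055 × Vmax = 0.9055 × 6.18 = 5.60 mM/s.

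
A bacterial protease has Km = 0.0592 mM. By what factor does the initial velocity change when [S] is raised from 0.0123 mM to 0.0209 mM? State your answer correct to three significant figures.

1.52

Since Vmax cancels, v₂/v₁ = [S]₂(Km+[S]₁) / [S]₁(Km+[S]₂).
= 0.0209×(0.0592+0.0123) / (0.0123×(0.0592+0.0209)) = 0.001494/0.0009852 = 1.52.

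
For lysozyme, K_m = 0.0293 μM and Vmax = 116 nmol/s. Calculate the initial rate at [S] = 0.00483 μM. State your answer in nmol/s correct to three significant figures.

16.4 nmol/s

[S]/(Km+[S]) = 0.00483/0.03413 = 0.1415, the fractional saturation.
v = 0.1415 × Vmax = 0.1415 × 116 = 16.4 nmol/s.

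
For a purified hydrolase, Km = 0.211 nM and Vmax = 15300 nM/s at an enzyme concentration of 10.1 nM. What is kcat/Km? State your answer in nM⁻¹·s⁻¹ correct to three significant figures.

7180 nM⁻¹·s⁻¹

kcat = Vmax/[E]total = 15300/10.1 = 1510 s⁻¹.
kcat/Km = 1510/0.211 = 7180 nM⁻¹·s⁻¹.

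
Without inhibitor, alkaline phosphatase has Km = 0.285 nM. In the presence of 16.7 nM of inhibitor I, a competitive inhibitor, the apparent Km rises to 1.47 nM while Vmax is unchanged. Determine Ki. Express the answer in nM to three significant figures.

4.02 nM

Competitive: Km,app = α·Km with α = 1 + [I]/Ki.
α = Km,app/Km = 1.47/0.285 = 5.158.
Ki = [I]/(α − 1) = 16.7/4.158 = 4.02 nM.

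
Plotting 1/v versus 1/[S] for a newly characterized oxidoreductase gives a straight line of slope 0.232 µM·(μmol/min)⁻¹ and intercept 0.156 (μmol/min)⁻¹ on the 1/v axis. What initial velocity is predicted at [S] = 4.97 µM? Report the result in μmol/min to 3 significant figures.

The y-intercept is 1/Vmax, so Vmax = 1/0.156 = 6.41 μmol/min.
The slope is Km/Vmax, so Km = 0.232 × 6.41 = 1.49 µM.
Then v = 6.41 × 4.97/(1.49 + 4.97) = 4.93 μmol/min.

4.93 μmol/min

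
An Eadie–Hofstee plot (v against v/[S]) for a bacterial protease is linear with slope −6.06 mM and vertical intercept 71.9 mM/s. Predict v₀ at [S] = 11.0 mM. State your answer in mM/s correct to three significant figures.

In the Eadie–Hofstee form v = Vmax − Km·(v/[S]), the slope is −Km and the intercept is Vmax, so Km = 6.06 mM and Vmax = 71.9 mM/s.
v = 71.9 × 11.0/(6.06 + 11.0) = 46.4 mM/s.

46.4 mM/s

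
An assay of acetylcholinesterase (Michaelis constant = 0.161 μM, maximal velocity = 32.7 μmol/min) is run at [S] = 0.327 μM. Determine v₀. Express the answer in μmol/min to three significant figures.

21.9 μmol/min

[S]/(Km+[S]) = 0.327/0.4880 = 0.6701, the fractional saturation.
v = 0.6701 × Vmax = 0.6701 × 32.7 = 21.9 μmol/min.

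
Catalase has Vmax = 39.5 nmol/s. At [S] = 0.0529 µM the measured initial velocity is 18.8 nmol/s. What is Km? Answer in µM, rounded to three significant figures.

From v = Vmax[S]/(Km+[S]), Km = [S](Vmax − v)/v.
Km = 0.0529 × (39.5 − 18.8) / 18.8 = 1.095/18.8 = 0.0582 µM.

0.0582 µM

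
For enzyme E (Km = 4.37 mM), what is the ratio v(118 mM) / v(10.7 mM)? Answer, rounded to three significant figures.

Since Vmax cancels, v₂/v₁ = [S]₂(Km+[S]₁) / [S]₁(Km+[S]₂).
= 118×(4.37+10.7) / (10.7×(4.37+118)) = 1778/1309 = 1.36.

1.36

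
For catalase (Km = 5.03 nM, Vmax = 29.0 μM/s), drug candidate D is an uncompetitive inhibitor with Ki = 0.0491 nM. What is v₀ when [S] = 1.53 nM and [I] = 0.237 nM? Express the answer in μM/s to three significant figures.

With α = 1 + [I]/Ki = 1 + 0.237/0.0491 = 5.827, the uncompetitive rate law is v = (Vmax/α)·[S] / (Km/α + [S]).
v = (29.0/5.827)×1.53 / (5.03/5.827 + 1.53) = 7.615/2.393 = 3.18 μM/s.

3.18 μM/s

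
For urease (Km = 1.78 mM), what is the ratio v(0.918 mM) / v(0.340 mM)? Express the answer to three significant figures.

The fractional saturations are [S]/(Km+[S]) = 0.340/2.120 = 0.1604 and 0.918/2.698 = 0.3403.
v₂/v₁ is just their ratio: 0.3403/0.1604 = 2.12.

2.12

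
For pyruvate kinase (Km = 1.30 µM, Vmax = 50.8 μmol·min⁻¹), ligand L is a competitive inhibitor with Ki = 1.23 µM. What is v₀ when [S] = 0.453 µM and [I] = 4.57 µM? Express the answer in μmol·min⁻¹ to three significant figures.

3.50 μmol·min⁻¹

With α = 1 + [I]/Ki = 1 + 4.57/1.23 = 4.715, the competitive rate law is v = Vmax[S] / (αKm + [S]).
v = 50.8×0.453 / (4.715×1.30 + 0.453) = 23.01/6.583 = 3.50 μmol·min⁻¹.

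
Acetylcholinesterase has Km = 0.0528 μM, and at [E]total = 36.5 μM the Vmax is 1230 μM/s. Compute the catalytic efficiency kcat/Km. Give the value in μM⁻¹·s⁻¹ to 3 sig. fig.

638 μM⁻¹·s⁻¹

kcat = Vmax/[E]total = 1230/36.5 = 33.7 s⁻¹.
kcat/Km = 33.7/0.0528 = 638 μM⁻¹·s⁻¹.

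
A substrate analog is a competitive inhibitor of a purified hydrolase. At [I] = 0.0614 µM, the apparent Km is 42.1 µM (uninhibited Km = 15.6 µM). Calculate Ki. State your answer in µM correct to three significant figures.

Competitive: Km,app = α·Km with α = 1 + [I]/Ki.
α = Km,app/Km = 42.1/15.6 = 2.699.
Ki = [I]/(α − 1) = 0.0614/1.699 = 0.0361 µM.

0.0361 µM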